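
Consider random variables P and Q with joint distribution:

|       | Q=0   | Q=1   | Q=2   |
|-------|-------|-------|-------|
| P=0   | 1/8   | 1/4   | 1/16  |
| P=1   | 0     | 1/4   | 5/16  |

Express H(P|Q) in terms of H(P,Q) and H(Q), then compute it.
H(P|Q) = H(P,Q) - H(Q)

Marginal P(Q) (column sums):
  P(Q=0) = 1/8 + 0 = 1/8
  P(Q=1) = 1/4 + 1/4 = 1/2
  P(Q=2) = 1/16 + 5/16 = 3/8

H(P,Q) = -[(1/8)·log₂(1/8) + (1/4)·log₂(1/4) + (1/16)·log₂(1/16) + (1/4)·log₂(1/4) + (5/16)·log₂(5/16)]
  = 0.3750 + 0.5000 + 0.2500 + 0.5000 + 0.5244
  = 2.1494 bits
H(Q) = -[(1/8)·log₂(1/8) + (1/2)·log₂(1/2) + (3/8)·log₂(3/8)]
  = 0.3750 + 0.5000 + 0.5306
  = 1.4056 bits

H(P|Q) = 2.1494 - 1.4056 = 0.7438 bits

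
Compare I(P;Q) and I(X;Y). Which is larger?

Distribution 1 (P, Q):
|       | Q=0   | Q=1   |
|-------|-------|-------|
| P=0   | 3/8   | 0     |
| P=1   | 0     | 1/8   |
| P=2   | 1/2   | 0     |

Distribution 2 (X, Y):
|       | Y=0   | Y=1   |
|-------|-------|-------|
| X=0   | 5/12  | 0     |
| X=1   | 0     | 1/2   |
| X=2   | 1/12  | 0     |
Distribution 1 (P, Q):
Marginal P(P) (row sums):
  P(P=0) = 3/8 + 0 = 3/8
  P(P=1) = 0 + 1/8 = 1/8
  P(P=2) = 1/2 + 0 = 1/2
Marginal P(Q) (column sums):
  P(Q=0) = 3/8 + 0 + 1/2 = 7/8
  P(Q=1) = 0 + 1/8 + 0 = 1/8

H(P) = -[(3/8)·log₂(3/8) + (1/8)·log₂(1/8) + (1/2)·log₂(1/2)]
  = 0.5306 + 0.3750 + 0.5000
  = 1.4056 bits
H(Q) = -[(7/8)·log₂(7/8) + (1/8)·log₂(1/8)]
  = 0.1686 + 0.3750
  = 0.5436 bits
H(P,Q) = -[(3/8)·log₂(3/8) + (1/8)·log₂(1/8) + (1/2)·log₂(1/2)]
  = 0.5306 + 0.3750 + 0.5000
  = 1.4056 bits

I(P;Q) = H(P) + H(Q) - H(P,Q)
  = 1.4056 + 0.5436 - 1.4056
  = 0.5436 bits

Distribution 2 (X, Y):
Marginal P(X) (row sums):
  P(X=0) = 5/12 + 0 = 5/12
  P(X=1) = 0 + 1/2 = 1/2
  P(X=2) = 1/12 + 0 = 1/12
Marginal P(Y) (column sums):
  P(Y=0) = 5/12 + 0 + 1/12 = 1/2
  P(Y=1) = 0 + 1/2 + 0 = 1/2

H(X) = -[(5/12)·log₂(5/12) + (1/2)·log₂(1/2) + (1/12)·log₂(1/12)]
  = 0.5263 + 0.5000 + 0.2987
  = 1.3250 bits
H(Y) = -[(1/2)·log₂(1/2) + (1/2)·log₂(1/2)]
  = 0.5000 + 0.5000
  = 1.0000 bits
H(X,Y) = -[(5/12)·log₂(5/12) + (1/2)·log₂(1/2) + (1/12)·log₂(1/12)]
  = 0.5263 + 0.5000 + 0.2987
  = 1.3250 bits

I(X;Y) = H(X) + H(Y) - H(X,Y)
  = 1.3250 + 1.0000 - 1.3250
  = 1.0000 bits

I(X;Y) = 1.0000 bits > I(P;Q) = 0.5436 bits, so (X, Y) has the higher mutual information (stronger dependence).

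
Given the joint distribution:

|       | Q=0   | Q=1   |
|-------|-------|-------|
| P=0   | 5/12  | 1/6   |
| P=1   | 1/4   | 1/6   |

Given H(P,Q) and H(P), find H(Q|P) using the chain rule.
From the chain rule: H(P,Q) = H(P) + H(Q|P)
Therefore: H(Q|P) = H(P,Q) - H(P)

H(P,Q) = -[(5/12)·log₂(5/12) + (1/6)·log₂(1/6) + (1/4)·log₂(1/4) + (1/6)·log₂(1/6)]
  = 0.5263 + 0.4308 + 0.5000 + 0.4308
  = 1.8879 bits
Marginal P(P) (row sums):
  P(P=0) = 5/12 + 1/6 = 7/12
  P(P=1) = 1/4 + 1/6 = 5/12
H(P) = -[(7/12)·log₂(7/12) + (5/12)·log₂(5/12)]
  = 0.4536 + 0.5263
  = 0.9799 bits

H(Q|P) = 1.8879 - 0.9799 = 0.9080 bits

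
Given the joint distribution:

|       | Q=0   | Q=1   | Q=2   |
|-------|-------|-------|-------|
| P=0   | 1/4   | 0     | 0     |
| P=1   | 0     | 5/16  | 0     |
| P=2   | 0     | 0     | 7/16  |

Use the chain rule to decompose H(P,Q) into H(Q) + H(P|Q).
By the chain rule: H(P,Q) = H(Q) + H(P|Q)

Marginal P(Q) (column sums):
  P(Q=0) = 1/4 + 0 + 0 = 1/4
  P(Q=1) = 0 + 5/16 + 0 = 5/16
  P(Q=2) = 0 + 0 + 7/16 = 7/16
H(Q) = -[(1/4)·log₂(1/4) + (5/16)·log₂(5/16) + (7/16)·log₂(7/16)]
  = 0.5000 + 0.5244 + 0.5218
  = 1.5462 bits
H(P|Q) = -Σ P(P,Q)·log₂ P(P|Q), where P(P|Q) = P(P,Q) / P(Q)
  (cells with P(P,Q) = 0 contribute 0)
  (P=0,Q=0): P(P|Q) = (1/4)/(1/4) = 1;  -(1/4)·log₂(1) = 0.0000
  (P=1,Q=1): P(P|Q) = (5/16)/(5/16) = 1;  -(5/16)·log₂(1) = 0.0000
  (P=2,Q=2): P(P|Q) = (7/16)/(7/16) = 1;  -(7/16)·log₂(1) = 0.0000
H(P|Q) = 0.0000 + 0.0000 + 0.0000
  = 0.0000 bits

H(P,Q) = H(Q) + H(P|Q) = 1.5462 + 0.0000 = 1.5462 bits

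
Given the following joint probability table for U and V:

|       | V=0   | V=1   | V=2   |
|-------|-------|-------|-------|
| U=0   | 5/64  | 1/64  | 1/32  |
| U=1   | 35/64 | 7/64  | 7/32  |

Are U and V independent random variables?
Marginal P(U) (row sums):
  P(U=0) = 5/64 + 1/64 + 1/32 = 1/8
  P(U=1) = 35/64 + 7/64 + 7/32 = 7/8
Marginal P(V) (column sums):
  P(V=0) = 5/64 + 35/64 = 5/8
  P(V=1) = 1/64 + 7/64 = 1/8
  P(V=2) = 1/32 + 7/32 = 1/4

U and V are independent iff P(U=i,V=j) = P(U=i)·P(V=j) for every cell.
  P(U=0)·P(V=0) = 1/8 × 5/8 = 5/64 = P(U=0,V=0) ✓
  P(U=0)·P(V=1) = 1/8 × 1/8 = 1/64 = P(U=0,V=1) ✓
  P(U=0)·P(V=2) = 1/8 × 1/4 = 1/32 = P(U=0,V=2) ✓
  P(U=1)·P(V=0) = 7/8 × 5/8 = 35/64 = P(U=1,V=0) ✓
  P(U=1)·P(V=1) = 7/8 × 1/8 = 7/64 = P(U=1,V=1) ✓
  P(U=1)·P(V=2) = 7/8 × 1/4 = 7/32 = P(U=1,V=2) ✓

Yes, U and V are independent: every cell factors, so I(U;V) = 0 bits.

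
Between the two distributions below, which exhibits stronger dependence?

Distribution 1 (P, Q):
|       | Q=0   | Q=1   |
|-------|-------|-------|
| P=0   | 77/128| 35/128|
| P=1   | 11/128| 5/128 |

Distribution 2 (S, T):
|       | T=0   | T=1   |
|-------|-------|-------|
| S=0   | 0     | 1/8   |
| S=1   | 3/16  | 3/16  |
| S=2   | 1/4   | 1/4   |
Distribution 1 (P, Q):
Marginal P(P) (row sums):
  P(P=0) = 77/128 + 35/128 = 7/8
  P(P=1) = 11/128 + 5/128 = 1/8
Marginal P(Q) (column sums):
  P(Q=0) = 77/128 + 11/128 = 11/16
  P(Q=1) = 35/128 + 5/128 = 5/16

H(P) = -[(7/8)·log₂(7/8) + (1/8)·log₂(1/8)]
  = 0.1686 + 0.3750
  = 0.5436 bits
H(Q) = -[(11/16)·log₂(11/16) + (5/16)·log₂(5/16)]
  = 0.3716 + 0.5244
  = 0.8960 bits
H(P,Q) = -[(77/128)·log₂(77/128) + (35/128)·log₂(35/128) + (11/128)·log₂(11/128) + (5/128)·log₂(5/128)]
  = 0.4411 + 0.5115 + 0.3043 + 0.1827
  = 1.4396 bits

I(P;Q) = H(P) + H(Q) - H(P,Q)
  = 0.5436 + 0.8960 - 1.4396
  = 0.0000 bits

Distribution 2 (S, T):
Marginal P(S) (row sums):
  P(S=0) = 0 + 1/8 = 1/8
  P(S=1) = 3/16 + 3/16 = 3/8
  P(S=2) = 1/4 + 1/4 = 1/2
Marginal P(T) (column sums):
  P(T=0) = 0 + 3/16 + 1/4 = 7/16
  P(T=1) = 1/8 + 3/16 + 1/4 = 9/16

H(S) = -[(1/8)·log₂(1/8) + (3/8)·log₂(3/8) + (1/2)·log₂(1/2)]
  = 0.3750 + 0.5306 + 0.5000
  = 1.4056 bits
H(T) = -[(7/16)·log₂(7/16) + (9/16)·log₂(9/16)]
  = 0.5218 + 0.4669
  = 0.9887 bits
H(S,T) = -[(1/8)·log₂(1/8) + (3/16)·log₂(3/16) + (3/16)·log₂(3/16) + (1/4)·log₂(1/4) + (1/4)·log₂(1/4)]
  = 0.3750 + 0.4528 + 0.4528 + 0.5000 + 0.5000
  = 2.2806 bits

I(S;T) = H(S) + H(T) - H(S,T)
  = 1.4056 + 0.9887 - 2.2806
  = 0.1137 bits

I(S;T) = 0.1137 bits > I(P;Q) = 0.0000 bits, so (S, T) has the higher mutual information (stronger dependence).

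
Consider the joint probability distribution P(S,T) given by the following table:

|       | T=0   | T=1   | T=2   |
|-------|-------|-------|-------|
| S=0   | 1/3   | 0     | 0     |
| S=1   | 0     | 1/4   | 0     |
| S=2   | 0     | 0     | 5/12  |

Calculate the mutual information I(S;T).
Marginal P(S) (row sums):
  P(S=0) = 1/3 + 0 + 0 = 1/3
  P(S=1) = 0 + 1/4 + 0 = 1/4
  P(S=2) = 0 + 0 + 5/12 = 5/12
Marginal P(T) (column sums):
  P(T=0) = 1/3 + 0 + 0 = 1/3
  P(T=1) = 0 + 1/4 + 0 = 1/4
  P(T=2) = 0 + 0 + 5/12 = 5/12

H(S) = -[(1/3)·log₂(1/3) + (1/4)·log₂(1/4) + (5/12)·log₂(5/12)]
  = 0.5283 + 0.5000 + 0.5263
  = 1.5546 bits
H(T) = -[(1/3)·log₂(1/3) + (1/4)·log₂(1/4) + (5/12)·log₂(5/12)]
  = 0.5283 + 0.5000 + 0.5263
  = 1.5546 bits
H(S,T) = -[(1/3)·log₂(1/3) + (1/4)·log₂(1/4) + (5/12)·log₂(5/12)]
  = 0.5283 + 0.5000 + 0.5263
  = 1.5546 bits

I(S;T) = H(S) + H(T) - H(S,T)
  = 1.5546 + 1.5546 - 1.5546
  = 1.5546 bits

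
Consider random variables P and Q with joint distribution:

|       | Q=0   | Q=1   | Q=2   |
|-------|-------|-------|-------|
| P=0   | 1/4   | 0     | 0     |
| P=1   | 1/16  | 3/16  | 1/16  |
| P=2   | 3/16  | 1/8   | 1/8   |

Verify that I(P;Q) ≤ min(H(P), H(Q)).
Marginal P(P) (row sums):
  P(P=0) = 1/4 + 0 + 0 = 1/4
  P(P=1) = 1/16 + 3/16 + 1/16 = 5/16
  P(P=2) = 3/16 + 1/8 + 1/8 = 7/16
Marginal P(Q) (column sums):
  P(Q=0) = 1/4 + 1/16 + 3/16 = 1/2
  P(Q=1) = 0 + 3/16 + 1/8 = 5/16
  P(Q=2) = 0 + 1/16 + 1/8 = 3/16

H(P) = -[(1/4)·log₂(1/4) + (5/16)·log₂(5/16) + (7/16)·log₂(7/16)]
  = 0.5000 + 0.5244 + 0.5218
  = 1.5462 bits
H(Q) = -[(1/2)·log₂(1/2) + (5/16)·log₂(5/16) + (3/16)·log₂(3/16)]
  = 0.5000 + 0.5244 + 0.4528
  = 1.4772 bits
H(P,Q) = -[(1/4)·log₂(1/4) + (1/16)·log₂(1/16) + (3/16)·log₂(3/16) + (1/16)·log₂(1/16) + (3/16)·log₂(3/16) + (1/8)·log₂(1/8) + (1/8)·log₂(1/8)]
  = 0.5000 + 0.2500 + 0.4528 + 0.2500 + 0.4528 + 0.3750 + 0.3750
  = 2.6556 bits

I(P;Q) = H(P) + H(Q) - H(P,Q)
  = 1.5462 + 1.4772 - 2.6556
  = 0.3678 bits

min(H(P), H(Q)) = min(1.5462, 1.4772) = 1.4772 bits
Since 0.3678 ≤ 1.4772, the bound is satisfied ✓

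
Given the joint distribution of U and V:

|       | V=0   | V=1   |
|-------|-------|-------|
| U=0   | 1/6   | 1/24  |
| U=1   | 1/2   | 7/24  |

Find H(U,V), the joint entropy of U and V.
H(U,V) = -Σ P(U,V) log₂ P(U,V), summed over the non-zero cells:
H(U,V) = -[(1/6)·log₂(1/6) + (1/24)·log₂(1/24) + (1/2)·log₂(1/2) + (7/24)·log₂(7/24)]
  = 0.4308 + 0.1910 + 0.5000 + 0.5185
  = 1.6403 bits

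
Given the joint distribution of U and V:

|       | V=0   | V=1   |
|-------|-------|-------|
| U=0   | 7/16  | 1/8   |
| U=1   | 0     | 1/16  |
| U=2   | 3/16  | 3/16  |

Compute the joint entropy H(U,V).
H(U,V) = -Σ P(U,V) log₂ P(U,V), summed over the non-zero cells:
H(U,V) = -[(7/16)·log₂(7/16) + (1/8)·log₂(1/8) + (1/16)·log₂(1/16) + (3/16)·log₂(3/16) + (3/16)·log₂(3/16)]
  = 0.5218 + 0.3750 + 0.2500 + 0.4528 + 0.4528
  = 2.0524 bits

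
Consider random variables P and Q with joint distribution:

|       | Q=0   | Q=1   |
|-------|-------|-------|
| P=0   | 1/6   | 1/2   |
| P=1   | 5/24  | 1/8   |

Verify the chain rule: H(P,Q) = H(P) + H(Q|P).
Left side:
H(P,Q) = -[(1/6)·log₂(1/6) + (1/2)·log₂(1/2) + (5/24)·log₂(5/24) + (1/8)·log₂(1/8)]
  = 0.4308 + 0.5000 + 0.4715 + 0.3750
  = 1.7773 bits

Right side:
Marginal P(P) (row sums):
  P(P=0) = 1/6 + 1/2 = 2/3
  P(P=1) = 5/24 + 1/8 = 1/3
H(P) = -[(2/3)·log₂(2/3) + (1/3)·log₂(1/3)]
  = 0.3900 + 0.5283
  = 0.9183 bits
H(Q|P) = -Σ P(P,Q)·log₂ P(Q|P), where P(Q|P) = P(P,Q) / P(P)
  (P=0,Q=0): P(Q|P) = (1/6)/(2/3) = 1/4;  -(1/6)·log₂(1/4) = 0.3333
  (P=0,Q=1): P(Q|P) = (1/2)/(2/3) = 3/4;  -(1/2)·log₂(3/4) = 0.2075
  (P=1,Q=0): P(Q|P) = (5/24)/(1/3) = 5/8;  -(5/24)·log₂(5/8) = 0.1413
  (P=1,Q=1): P(Q|P) = (1/8)/(1/3) = 3/8;  -(1/8)·log₂(3/8) = 0.1769
H(Q|P) = 0.3333 + 0.2075 + 0.1413 + 0.1769
  = 0.8590 bits
H(P) + H(Q|P) = 0.9183 + 0.8590 = 1.7773 bits

Both sides equal 1.7773 bits, so the chain rule holds ✓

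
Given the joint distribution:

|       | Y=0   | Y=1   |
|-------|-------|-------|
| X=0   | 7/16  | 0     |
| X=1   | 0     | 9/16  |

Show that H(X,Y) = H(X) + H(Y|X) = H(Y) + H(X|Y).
Marginal P(X) (row sums):
  P(X=0) = 7/16 + 0 = 7/16
  P(X=1) = 0 + 9/16 = 9/16
Marginal P(Y) (column sums):
  P(Y=0) = 7/16 + 0 = 7/16
  P(Y=1) = 0 + 9/16 = 9/16

Decomposition 1: H(X) + H(Y|X)
H(X) = -[(7/16)·log₂(7/16) + (9/16)·log₂(9/16)]
  = 0.5218 + 0.4669
  = 0.9887 bits
H(Y|X) = -Σ P(X,Y)·log₂ P(Y|X), where P(Y|X) = P(X,Y) / P(X)
  (cells with P(X,Y) = 0 contribute 0)
  (X=0,Y=0): P(Y|X) = (7/16)/(7/16) = 1;  -(7/16)·log₂(1) = 0.0000
  (X=1,Y=1): P(Y|X) = (9/16)/(9/16) = 1;  -(9/16)·log₂(1) = 0.0000
H(Y|X) = 0.0000 + 0.0000
  = 0.0000 bits
H(X) + H(Y|X) = 0.9887 + 0.0000 = 0.9887 bits

Decomposition 2: H(Y) + H(X|Y)
H(Y) = -[(7/16)·log₂(7/16) + (9/16)·log₂(9/16)]
  = 0.5218 + 0.4669
  = 0.9887 bits
H(X|Y) = -Σ P(X,Y)·log₂ P(X|Y), where P(X|Y) = P(X,Y) / P(Y)
  (cells with P(X,Y) = 0 contribute 0)
  (X=0,Y=0): P(X|Y) = (7/16)/(7/16) = 1;  -(7/16)·log₂(1) = 0.0000
  (X=1,Y=1): P(X|Y) = (9/16)/(9/16) = 1;  -(9/16)·log₂(1) = 0.0000
H(X|Y) = 0.0000 + 0.0000
  = 0.0000 bits
H(Y) + H(X|Y) = 0.9887 + 0.0000 = 0.9887 bits

Direct computation of the joint entropy:
H(X,Y) = -[(7/16)·log₂(7/16) + (9/16)·log₂(9/16)]
  = 0.5218 + 0.4669
  = 0.9887 bits

All three agree: H(X,Y) = 0.9887 bits ✓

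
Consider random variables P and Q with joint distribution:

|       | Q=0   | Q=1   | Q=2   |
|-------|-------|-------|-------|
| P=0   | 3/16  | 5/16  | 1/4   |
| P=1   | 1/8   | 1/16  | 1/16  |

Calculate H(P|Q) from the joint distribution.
Marginal P(Q) (column sums):
  P(Q=0) = 3/16 + 1/8 = 5/16
  P(Q=1) = 5/16 + 1/16 = 3/8
  P(Q=2) = 1/4 + 1/16 = 5/16

H(P|Q) = -Σ P(P,Q)·log₂ P(P|Q), where P(P|Q) = P(P,Q) / P(Q)
  (P=0,Q=0): P(P|Q) = (3/16)/(5/16) = 3/5;  -(3/16)·log₂(3/5) = 0.1382
  (P=0,Q=1): P(P|Q) = (5/16)/(3/8) = 5/6;  -(5/16)·log₂(5/6) = 0.0822
  (P=0,Q=2): P(P|Q) = (1/4)/(5/16) = 4/5;  -(1/4)·log₂(4/5) = 0.0805
  (P=1,Q=0): P(P|Q) = (1/8)/(5/16) = 2/5;  -(1/8)·log₂(2/5) = 0.1652
  (P=1,Q=1): P(P|Q) = (1/16)/(3/8) = 1/6;  -(1/16)·log₂(1/6) = 0.1616
  (P=1,Q=2): P(P|Q) = (1/16)/(5/16) = 1/5;  -(1/16)·log₂(1/5) = 0.1451
H(P|Q) = 0.1382 + 0.0822 + 0.0805 + 0.1652 + 0.1616 + 0.1451
  = 0.7728 bits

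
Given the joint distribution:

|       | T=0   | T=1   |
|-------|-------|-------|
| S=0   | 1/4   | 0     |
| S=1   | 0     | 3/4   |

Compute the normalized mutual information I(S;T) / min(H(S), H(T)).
Marginal P(S) (row sums):
  P(S=0) = 1/4 + 0 = 1/4
  P(S=1) = 0 + 3/4 = 3/4
Marginal P(T) (column sums):
  P(T=0) = 1/4 + 0 = 1/4
  P(T=1) = 0 + 3/4 = 3/4

H(S) = -[(1/4)·log₂(1/4) + (3/4)·log₂(3/4)]
  = 0.5000 + 0.3113
  = 0.8113 bits
H(T) = -[(1/4)·log₂(1/4) + (3/4)·log₂(3/4)]
  = 0.5000 + 0.3113
  = 0.8113 bits
H(S,T) = -[(1/4)·log₂(1/4) + (3/4)·log₂(3/4)]
  = 0.5000 + 0.3113
  = 0.8113 bits

I(S;T) = H(S) + H(T) - H(S,T)
  = 0.8113 + 0.8113 - 0.8113
  = 0.8113 bits

min(H(S), H(T)) = min(0.8113, 0.8113) = 0.8113 bits
Normalized MI = 0.8113 / 0.8113 = 1.0000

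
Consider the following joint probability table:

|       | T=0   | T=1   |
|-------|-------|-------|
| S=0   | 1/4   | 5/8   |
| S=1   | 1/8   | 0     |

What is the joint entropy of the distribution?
H(S,T) = -Σ P(S,T) log₂ P(S,T), summed over the non-zero cells:
H(S,T) = -[(1/4)·log₂(1/4) + (5/8)·log₂(5/8) + (1/8)·log₂(1/8)]
  = 0.5000 + 0.4238 + 0.3750
  = 1.2988 bits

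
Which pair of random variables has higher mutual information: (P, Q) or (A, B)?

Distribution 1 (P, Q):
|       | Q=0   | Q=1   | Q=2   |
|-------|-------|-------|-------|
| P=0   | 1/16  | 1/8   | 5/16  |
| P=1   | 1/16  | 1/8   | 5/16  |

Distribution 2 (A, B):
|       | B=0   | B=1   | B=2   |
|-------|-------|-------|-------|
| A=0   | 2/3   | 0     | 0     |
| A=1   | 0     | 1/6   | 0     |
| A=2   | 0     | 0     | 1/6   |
Distribution 1 (P, Q):
Marginal P(P) (row sums):
  P(P=0) = 1/16 + 1/8 + 5/16 = 1/2
  P(P=1) = 1/16 + 1/8 + 5/16 = 1/2
Marginal P(Q) (column sums):
  P(Q=0) = 1/16 + 1/16 = 1/8
  P(Q=1) = 1/8 + 1/8 = 1/4
  P(Q=2) = 5/16 + 5/16 = 5/8

H(P) = -[(1/2)·log₂(1/2) + (1/2)·log₂(1/2)]
  = 0.5000 + 0.5000
  = 1.0000 bits
H(Q) = -[(1/8)·log₂(1/8) + (1/4)·log₂(1/4) + (5/8)·log₂(5/8)]
  = 0.3750 + 0.5000 + 0.4238
  = 1.2988 bits
H(P,Q) = -[(1/16)·log₂(1/16) + (1/8)·log₂(1/8) + (5/16)·log₂(5/16) + (1/16)·log₂(1/16) + (1/8)·log₂(1/8) + (5/16)·log₂(5/16)]
  = 0.2500 + 0.3750 + 0.5244 + 0.2500 + 0.3750 + 0.5244
  = 2.2988 bits

I(P;Q) = H(P) + H(Q) - H(P,Q)
  = 1.0000 + 1.2988 - 2.2988
  = 0.0000 bits

Distribution 2 (A, B):
Marginal P(A) (row sums):
  P(A=0) = 2/3 + 0 + 0 = 2/3
  P(A=1) = 0 + 1/6 + 0 = 1/6
  P(A=2) = 0 + 0 + 1/6 = 1/6
Marginal P(B) (column sums):
  P(B=0) = 2/3 + 0 + 0 = 2/3
  P(B=1) = 0 + 1/6 + 0 = 1/6
  P(B=2) = 0 + 0 + 1/6 = 1/6

H(A) = -[(2/3)·log₂(2/3) + (1/6)·log₂(1/6) + (1/6)·log₂(1/6)]
  = 0.3900 + 0.4308 + 0.4308
  = 1.2516 bits
H(B) = -[(2/3)·log₂(2/3) + (1/6)·log₂(1/6) + (1/6)·log₂(1/6)]
  = 0.3900 + 0.4308 + 0.4308
  = 1.2516 bits
H(A,B) = -[(2/3)·log₂(2/3) + (1/6)·log₂(1/6) + (1/6)·log₂(1/6)]
  = 0.3900 + 0.4308 + 0.4308
  = 1.2516 bits

I(A;B) = H(A) + H(B) - H(A,B)
  = 1.2516 + 1.2516 - 1.2516
  = 1.2516 bits

I(A;B) = 1.2516 bits > I(P;Q) = 0.0000 bits, so (A, B) has the higher mutual information (stronger dependence).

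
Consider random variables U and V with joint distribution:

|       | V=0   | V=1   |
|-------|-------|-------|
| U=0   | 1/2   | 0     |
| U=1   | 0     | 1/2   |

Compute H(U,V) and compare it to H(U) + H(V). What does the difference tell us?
Marginal P(U) (row sums):
  P(U=0) = 1/2 + 0 = 1/2
  P(U=1) = 0 + 1/2 = 1/2
Marginal P(V) (column sums):
  P(V=0) = 1/2 + 0 = 1/2
  P(V=1) = 0 + 1/2 = 1/2

H(U,V) = -[(1/2)·log₂(1/2) + (1/2)·log₂(1/2)]
  = 0.5000 + 0.5000
  = 1.0000 bits
H(U) = -[(1/2)·log₂(1/2) + (1/2)·log₂(1/2)]
  = 0.5000 + 0.5000
  = 1.0000 bits
H(V) = -[(1/2)·log₂(1/2) + (1/2)·log₂(1/2)]
  = 0.5000 + 0.5000
  = 1.0000 bits

H(U) + H(V) = 1.0000 + 1.0000 = 2.0000 bits
Difference: H(U) + H(V) - H(U,V) = 2.0000 - 1.0000 = 1.0000 bits = I(U;V)

The difference is the mutual information; it is positive here, so U and V are dependent (knowing one reduces uncertainty about the other by 1.0000 bits).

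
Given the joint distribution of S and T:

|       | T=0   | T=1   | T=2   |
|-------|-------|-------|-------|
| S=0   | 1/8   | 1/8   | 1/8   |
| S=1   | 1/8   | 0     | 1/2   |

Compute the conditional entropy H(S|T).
Marginal P(T) (column sums):
  P(T=0) = 1/8 + 1/8 = 1/4
  P(T=1) = 1/8 + 0 = 1/8
  P(T=2) = 1/8 + 1/2 = 5/8

H(S|T) = -Σ P(S,T)·log₂ P(S|T), where P(S|T) = P(S,T) / P(T)
  (cells with P(S,T) = 0 contribute 0)
  (S=0,T=0): P(S|T) = (1/8)/(1/4) = 1/2;  -(1/8)·log₂(1/2) = 0.1250
  (S=0,T=1): P(S|T) = (1/8)/(1/8) = 1;  -(1/8)·log₂(1) = 0.0000
  (S=0,T=2): P(S|T) = (1/8)/(5/8) = 1/5;  -(1/8)·log₂(1/5) = 0.2902
  (S=1,T=0): P(S|T) = (1/8)/(1/4) = 1/2;  -(1/8)·log₂(1/2) = 0.1250
  (S=1,T=2): P(S|T) = (1/2)/(5/8) = 4/5;  -(1/2)·log₂(4/5) = 0.1610
H(S|T) = 0.1250 + 0.0000 + 0.2902 + 0.1250 + 0.1610
  = 0.7012 bits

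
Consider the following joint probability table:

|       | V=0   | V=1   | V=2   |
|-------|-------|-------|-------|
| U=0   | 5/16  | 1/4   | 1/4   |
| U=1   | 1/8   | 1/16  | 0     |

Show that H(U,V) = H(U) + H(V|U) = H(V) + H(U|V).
Marginal P(U) (row sums):
  P(U=0) = 5/16 + 1/4 + 1/4 = 13/16
  P(U=1) = 1/8 + 1/16 + 0 = 3/16
Marginal P(V) (column sums):
  P(V=0) = 5/16 + 1/8 = 7/16
  P(V=1) = 1/4 + 1/16 = 5/16
  P(V=2) = 1/4 + 0 = 1/4

Decomposition 1: H(U) + H(V|U)
H(U) = -[(13/16)·log₂(13/16) + (3/16)·log₂(3/16)]
  = 0.2434 + 0.4528
  = 0.6962 bits
H(V|U) = -Σ P(U,V)·log₂ P(V|U), where P(V|U) = P(U,V) / P(U)
  (cells with P(U,V) = 0 contribute 0)
  (U=0,V=0): P(V|U) = (5/16)/(13/16) = 5/13;  -(5/16)·log₂(5/13) = 0.4308
  (U=0,V=1): P(V|U) = (1/4)/(13/16) = 4/13;  -(1/4)·log₂(4/13) = 0.4251
  (U=0,V=2): P(V|U) = (1/4)/(13/16) = 4/13;  -(1/4)·log₂(4/13) = 0.4251
  (U=1,V=0): P(V|U) = (1/8)/(3/16) = 2/3;  -(1/8)·log₂(2/3) = 0.0731
  (U=1,V=1): P(V|U) = (1/16)/(3/16) = 1/3;  -(1/16)·log₂(1/3) = 0.0991
H(V|U) = 0.4308 + 0.4251 + 0.4251 + 0.0731 + 0.0991
  = 1.4532 bits
H(U) + H(V|U) = 0.6962 + 1.4532 = 2.1494 bits

Decomposition 2: H(V) + H(U|V)
H(V) = -[(7/16)·log₂(7/16) + (5/16)·log₂(5/16) + (1/4)·log₂(1/4)]
  = 0.5218 + 0.5244 + 0.5000
  = 1.5462 bits
H(U|V) = -Σ P(U,V)·log₂ P(U|V), where P(U|V) = P(U,V) / P(V)
  (cells with P(U,V) = 0 contribute 0)
  (U=0,V=0): P(U|V) = (5/16)/(7/16) = 5/7;  -(5/16)·log₂(5/7) = 0.1517
  (U=0,V=1): P(U|V) = (1/4)/(5/16) = 4/5;  -(1/4)·log₂(4/5) = 0.0805
  (U=0,V=2): P(U|V) = (1/4)/(1/4) = 1;  -(1/4)·log₂(1) = 0.0000
  (U=1,V=0): P(U|V) = (1/8)/(7/16) = 2/7;  -(1/8)·log₂(2/7) = 0.2259
  (U=1,V=1): P(U|V) = (1/16)/(5/16) = 1/5;  -(1/16)·log₂(1/5) = 0.1451
H(U|V) = 0.1517 + 0.0805 + 0.0000 + 0.2259 + 0.1451
  = 0.6032 bits
H(V) + H(U|V) = 1.5462 + 0.6032 = 2.1494 bits

Direct computation of the joint entropy:
H(U,V) = -[(5/16)·log₂(5/16) + (1/4)·log₂(1/4) + (1/4)·log₂(1/4) + (1/8)·log₂(1/8) + (1/16)·log₂(1/16)]
  = 0.5244 + 0.5000 + 0.5000 + 0.3750 + 0.2500
  = 2.1494 bits

All three agree: H(U,V) = 2.1494 bits ✓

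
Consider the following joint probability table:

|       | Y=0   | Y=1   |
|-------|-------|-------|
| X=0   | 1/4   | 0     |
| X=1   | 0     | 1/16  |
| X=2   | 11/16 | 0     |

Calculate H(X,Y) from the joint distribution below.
H(X,Y) = -Σ P(X,Y) log₂ P(X,Y), summed over the non-zero cells:
H(X,Y) = -[(1/4)·log₂(1/4) + (1/16)·log₂(1/16) + (11/16)·log₂(11/16)]
  = 0.5000 + 0.2500 + 0.3716
  = 1.1216 bits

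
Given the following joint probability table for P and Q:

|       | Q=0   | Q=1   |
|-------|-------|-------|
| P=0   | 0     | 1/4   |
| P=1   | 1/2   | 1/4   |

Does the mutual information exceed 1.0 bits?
Marginal P(P) (row sums):
  P(P=0) = 0 + 1/4 = 1/4
  P(P=1) = 1/2 + 1/4 = 3/4
Marginal P(Q) (column sums):
  P(Q=0) = 0 + 1/2 = 1/2
  P(Q=1) = 1/4 + 1/4 = 1/2

H(P) = -[(1/4)·log₂(1/4) + (3/4)·log₂(3/4)]
  = 0.5000 + 0.3113
  = 0.8113 bits
H(Q) = -[(1/2)·log₂(1/2) + (1/2)·log₂(1/2)]
  = 0.5000 + 0.5000
  = 1.0000 bits
H(P,Q) = -[(1/4)·log₂(1/4) + (1/2)·log₂(1/2) + (1/4)·log₂(1/4)]
  = 0.5000 + 0.5000 + 0.5000
  = 1.5000 bits

I(P;Q) = H(P) + H(Q) - H(P,Q)
  = 0.8113 + 1.0000 - 1.5000
  = 0.3113 bits

No. I(P;Q) = 0.3113 bits, which is ≤ 1.0 bits.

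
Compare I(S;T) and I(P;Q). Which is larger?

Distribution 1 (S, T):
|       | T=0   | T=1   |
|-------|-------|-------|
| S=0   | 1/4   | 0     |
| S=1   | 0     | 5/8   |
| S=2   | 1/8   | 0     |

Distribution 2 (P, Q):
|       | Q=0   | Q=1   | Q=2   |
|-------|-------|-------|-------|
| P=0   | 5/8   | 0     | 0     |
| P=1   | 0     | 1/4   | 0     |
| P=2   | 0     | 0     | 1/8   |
Distribution 1 (S, T):
Marginal P(S) (row sums):
  P(S=0) = 1/4 + 0 = 1/4
  P(S=1) = 0 + 5/8 = 5/8
  P(S=2) = 1/8 + 0 = 1/8
Marginal P(T) (column sums):
  P(T=0) = 1/4 + 0 + 1/8 = 3/8
  P(T=1) = 0 + 5/8 + 0 = 5/8

H(S) = -[(1/4)·log₂(1/4) + (5/8)·log₂(5/8) + (1/8)·log₂(1/8)]
  = 0.5000 + 0.4238 + 0.3750
  = 1.2988 bits
H(T) = -[(3/8)·log₂(3/8) + (5/8)·log₂(5/8)]
  = 0.5306 + 0.4238
  = 0.9544 bits
H(S,T) = -[(1/4)·log₂(1/4) + (5/8)·log₂(5/8) + (1/8)·log₂(1/8)]
  = 0.5000 + 0.4238 + 0.3750
  = 1.2988 bits

I(S;T) = H(S) + H(T) - H(S,T)
  = 1.2988 + 0.9544 - 1.2988
  = 0.9544 bits

Distribution 2 (P, Q):
Marginal P(P) (row sums):
  P(P=0) = 5/8 + 0 + 0 = 5/8
  P(P=1) = 0 + 1/4 + 0 = 1/4
  P(P=2) = 0 + 0 + 1/8 = 1/8
Marginal P(Q) (column sums):
  P(Q=0) = 5/8 + 0 + 0 = 5/8
  P(Q=1) = 0 + 1/4 + 0 = 1/4
  P(Q=2) = 0 + 0 + 1/8 = 1/8

H(P) = -[(5/8)·log₂(5/8) + (1/4)·log₂(1/4) + (1/8)·log₂(1/8)]
  = 0.4238 + 0.5000 + 0.3750
  = 1.2988 bits
H(Q) = -[(5/8)·log₂(5/8) + (1/4)·log₂(1/4) + (1/8)·log₂(1/8)]
  = 0.4238 + 0.5000 + 0.3750
  = 1.2988 bits
H(P,Q) = -[(5/8)·log₂(5/8) + (1/4)·log₂(1/4) + (1/8)·log₂(1/8)]
  = 0.4238 + 0.5000 + 0.3750
  = 1.2988 bits

I(P;Q) = H(P) + H(Q) - H(P,Q)
  = 1.2988 + 1.2988 - 1.2988
  = 1.2988 bits

I(P;Q) = 1.2988 bits > I(S;T) = 0.9544 bits, so (P, Q) has the higher mutual information (stronger dependence).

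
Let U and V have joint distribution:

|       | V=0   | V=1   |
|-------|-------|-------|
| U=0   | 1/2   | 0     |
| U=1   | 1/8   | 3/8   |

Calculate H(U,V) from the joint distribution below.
H(U,V) = -Σ P(U,V) log₂ P(U,V), summed over the non-zero cells:
H(U,V) = -[(1/2)·log₂(1/2) + (1/8)·log₂(1/8) + (3/8)·log₂(3/8)]
  = 0.5000 + 0.3750 + 0.5306
  = 1.4056 bits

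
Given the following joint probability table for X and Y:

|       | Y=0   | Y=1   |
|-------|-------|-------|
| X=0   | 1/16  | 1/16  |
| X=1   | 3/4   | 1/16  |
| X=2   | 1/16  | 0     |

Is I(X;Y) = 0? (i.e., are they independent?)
Marginal P(X) (row sums):
  P(X=0) = 1/16 + 1/16 = 1/8
  P(X=1) = 3/4 + 1/16 = 13/16
  P(X=2) = 1/16 + 0 = 1/16
Marginal P(Y) (column sums):
  P(Y=0) = 1/16 + 3/4 + 1/16 = 7/8
  P(Y=1) = 1/16 + 1/16 + 0 = 1/8

X and Y are independent iff P(X=i,Y=j) = P(X=i)·P(Y=j) for every cell.
  P(X=0)·P(Y=0) = 1/8 × 7/8 = 7/64, but P(X=0,Y=0) = 1/16 ✗

No, X and Y are not independent. Quantitatively, I(X;Y) > 0:

H(X) = -[(1/8)·log₂(1/8) + (13/16)·log₂(13/16) + (1/16)·log₂(1/16)]
  = 0.3750 + 0.2434 + 0.2500
  = 0.8684 bits
H(Y) = -[(7/8)·log₂(7/8) + (1/8)·log₂(1/8)]
  = 0.1686 + 0.3750
  = 0.5436 bits
H(X,Y) = -[(1/16)·log₂(1/16) + (1/16)·log₂(1/16) + (3/4)·log₂(3/4) + (1/16)·log₂(1/16) + (1/16)·log₂(1/16)]
  = 0.2500 + 0.2500 + 0.3113 + 0.2500 + 0.2500
  = 1.3113 bits
I(X;Y) = H(X) + H(Y) - H(X,Y) = 0.8684 + 0.5436 - 1.3113 = 0.1007 bits > 0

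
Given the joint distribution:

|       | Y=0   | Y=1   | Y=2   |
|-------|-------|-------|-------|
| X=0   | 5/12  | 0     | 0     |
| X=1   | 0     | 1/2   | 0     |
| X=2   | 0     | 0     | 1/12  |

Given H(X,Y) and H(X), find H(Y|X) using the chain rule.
From the chain rule: H(X,Y) = H(X) + H(Y|X)
Therefore: H(Y|X) = H(X,Y) - H(X)

H(X,Y) = -[(5/12)·log₂(5/12) + (1/2)·log₂(1/2) + (1/12)·log₂(1/12)]
  = 0.5263 + 0.5000 + 0.2987
  = 1.3250 bits
Marginal P(X) (row sums):
  P(X=0) = 5/12 + 0 + 0 = 5/12
  P(X=1) = 0 + 1/2 + 0 = 1/2
  P(X=2) = 0 + 0 + 1/12 = 1/12
H(X) = -[(5/12)·log₂(5/12) + (1/2)·log₂(1/2) + (1/12)·log₂(1/12)]
  = 0.5263 + 0.5000 + 0.2987
  = 1.3250 bits

H(Y|X) = 1.3250 - 1.3250 = 0.0000 bits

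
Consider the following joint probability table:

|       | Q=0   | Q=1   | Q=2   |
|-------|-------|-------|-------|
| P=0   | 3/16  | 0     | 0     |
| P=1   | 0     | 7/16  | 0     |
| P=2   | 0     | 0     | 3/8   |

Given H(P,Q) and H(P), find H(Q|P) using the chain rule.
From the chain rule: H(P,Q) = H(P) + H(Q|P)
Therefore: H(Q|P) = H(P,Q) - H(P)

H(P,Q) = -[(3/16)·log₂(3/16) + (7/16)·log₂(7/16) + (3/8)·log₂(3/8)]
  = 0.4528 + 0.5218 + 0.5306
  = 1.5052 bits
Marginal P(P) (row sums):
  P(P=0) = 3/16 + 0 + 0 = 3/16
  P(P=1) = 0 + 7/16 + 0 = 7/16
  P(P=2) = 0 + 0 + 3/8 = 3/8
H(P) = -[(3/16)·log₂(3/16) + (7/16)·log₂(7/16) + (3/8)·log₂(3/8)]
  = 0.4528 + 0.5218 + 0.5306
  = 1.5052 bits

H(Q|P) = 1.5052 - 1.5052 = 0.0000 bits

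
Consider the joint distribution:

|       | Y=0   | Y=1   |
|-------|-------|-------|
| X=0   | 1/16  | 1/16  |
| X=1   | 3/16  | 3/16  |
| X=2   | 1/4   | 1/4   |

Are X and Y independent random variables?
Marginal P(X) (row sums):
  P(X=0) = 1/16 + 1/16 = 1/8
  P(X=1) = 3/16 + 3/16 = 3/8
  P(X=2) = 1/4 + 1/4 = 1/2
Marginal P(Y) (column sums):
  P(Y=0) = 1/16 + 3/16 + 1/4 = 1/2
  P(Y=1) = 1/16 + 3/16 + 1/4 = 1/2

X and Y are independent iff P(X=i,Y=j) = P(X=i)·P(Y=j) for every cell.
  P(X=0)·P(Y=0) = 1/8 × 1/2 = 1/16 = P(X=0,Y=0) ✓
  P(X=0)·P(Y=1) = 1/8 × 1/2 = 1/16 = P(X=0,Y=1) ✓
  P(X=1)·P(Y=0) = 3/8 × 1/2 = 3/16 = P(X=1,Y=0) ✓
  P(X=1)·P(Y=1) = 3/8 × 1/2 = 3/16 = P(X=1,Y=1) ✓
  P(X=2)·P(Y=0) = 1/2 × 1/2 = 1/4 = P(X=2,Y=0) ✓
  P(X=2)·P(Y=1) = 1/2 × 1/2 = 1/4 = P(X=2,Y=1) ✓

Yes, X and Y are independent: every cell factors, so I(X;Y) = 0 bits.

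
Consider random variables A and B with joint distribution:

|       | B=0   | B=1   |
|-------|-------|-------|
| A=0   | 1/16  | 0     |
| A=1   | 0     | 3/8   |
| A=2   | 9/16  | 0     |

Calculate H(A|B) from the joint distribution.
Marginal P(B) (column sums):
  P(B=0) = 1/16 + 0 + 9/16 = 5/8
  P(B=1) = 0 + 3/8 + 0 = 3/8

H(A|B) = -Σ P(A,B)·log₂ P(A|B), where P(A|B) = P(A,B) / P(B)
  (cells with P(A,B) = 0 contribute 0)
  (A=0,B=0): P(A|B) = (1/16)/(5/8) = 1/10;  -(1/16)·log₂(1/10) = 0.2076
  (A=1,B=1): P(A|B) = (3/8)/(3/8) = 1;  -(3/8)·log₂(1) = 0.0000
  (A=2,B=0): P(A|B) = (9/16)/(5/8) = 9/10;  -(9/16)·log₂(9/10) = 0.0855
H(A|B) = 0.2076 + 0.0000 + 0.0855
  = 0.2931 bits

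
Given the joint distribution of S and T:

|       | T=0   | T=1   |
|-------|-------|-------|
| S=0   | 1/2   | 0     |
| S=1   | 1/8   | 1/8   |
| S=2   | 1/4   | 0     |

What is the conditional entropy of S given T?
Marginal P(T) (column sums):
  P(T=0) = 1/2 + 1/8 + 1/4 = 7/8
  P(T=1) = 0 + 1/8 + 0 = 1/8

H(S|T) = -Σ P(S,T)·log₂ P(S|T), where P(S|T) = P(S,T) / P(T)
  (cells with P(S,T) = 0 contribute 0)
  (S=0,T=0): P(S|T) = (1/2)/(7/8) = 4/7;  -(1/2)·log₂(4/7) = 0.4037
  (S=1,T=0): P(S|T) = (1/8)/(7/8) = 1/7;  -(1/8)·log₂(1/7) = 0.3509
  (S=1,T=1): P(S|T) = (1/8)/(1/8) = 1;  -(1/8)·log₂(1) = 0.0000
  (S=2,T=0): P(S|T) = (1/4)/(7/8) = 2/7;  -(1/4)·log₂(2/7) = 0.4518
H(S|T) = 0.4037 + 0.3509 + 0.0000 + 0.4518
  = 1.2064 bits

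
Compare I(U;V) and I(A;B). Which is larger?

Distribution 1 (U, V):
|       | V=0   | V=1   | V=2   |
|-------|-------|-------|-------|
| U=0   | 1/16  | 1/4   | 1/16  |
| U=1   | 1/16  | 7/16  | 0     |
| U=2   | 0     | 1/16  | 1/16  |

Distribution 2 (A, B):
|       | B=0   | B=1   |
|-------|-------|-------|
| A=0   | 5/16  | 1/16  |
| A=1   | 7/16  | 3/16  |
Distribution 1 (U, V):
Marginal P(U) (row sums):
  P(U=0) = 1/16 + 1/4 + 1/16 = 3/8
  P(U=1) = 1/16 + 7/16 + 0 = 1/2
  P(U=2) = 0 + 1/16 + 1/16 = 1/8
Marginal P(V) (column sums):
  P(V=0) = 1/16 + 1/16 + 0 = 1/8
  P(V=1) = 1/4 + 7/16 + 1/16 = 3/4
  P(V=2) = 1/16 + 0 + 1/16 = 1/8

H(U) = -[(3/8)·log₂(3/8) + (1/2)·log₂(1/2) + (1/8)·log₂(1/8)]
  = 0.5306 + 0.5000 + 0.3750
  = 1.4056 bits
H(V) = -[(1/8)·log₂(1/8) + (3/4)·log₂(3/4) + (1/8)·log₂(1/8)]
  = 0.3750 + 0.3113 + 0.3750
  = 1.0613 bits
H(U,V) = -[(1/16)·log₂(1/16) + (1/4)·log₂(1/4) + (1/16)·log₂(1/16) + (1/16)·log₂(1/16) + (7/16)·log₂(7/16) + (1/16)·log₂(1/16) + (1/16)·log₂(1/16)]
  = 0.2500 + 0.5000 + 0.2500 + 0.2500 + 0.5218 + 0.2500 + 0.2500
  = 2.2718 bits

I(U;V) = H(U) + H(V) - H(U,V)
  = 1.4056 + 1.0613 - 2.2718
  = 0.1951 bits

Distribution 2 (A, B):
Marginal P(A) (row sums):
  P(A=0) = 5/16 + 1/16 = 3/8
  P(A=1) = 7/16 + 3/16 = 5/8
Marginal P(B) (column sums):
  P(B=0) = 5/16 + 7/16 = 3/4
  P(B=1) = 1/16 + 3/16 = 1/4

H(A) = -[(3/8)·log₂(3/8) + (5/8)·log₂(5/8)]
  = 0.5306 + 0.4238
  = 0.9544 bits
H(B) = -[(3/4)·log₂(3/4) + (1/4)·log₂(1/4)]
  = 0.3113 + 0.5000
  = 0.8113 bits
H(A,B) = -[(5/16)·log₂(5/16) + (1/16)·log₂(1/16) + (7/16)·log₂(7/16) + (3/16)·log₂(3/16)]
  = 0.5244 + 0.2500 + 0.5218 + 0.4528
  = 1.7490 bits

I(A;B) = H(A) + H(B) - H(A,B)
  = 0.9544 + 0.8113 - 1.7490
  = 0.0167 bits

I(U;V) = 0.1951 bits > I(A;B) = 0.0167 bits, so (U, V) has the higher mutual information (stronger dependence).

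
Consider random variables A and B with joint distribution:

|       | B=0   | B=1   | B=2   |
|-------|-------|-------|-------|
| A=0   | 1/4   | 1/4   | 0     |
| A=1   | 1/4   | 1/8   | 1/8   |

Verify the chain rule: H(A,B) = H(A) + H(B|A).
Left side:
H(A,B) = -[(1/4)·log₂(1/4) + (1/4)·log₂(1/4) + (1/4)·log₂(1/4) + (1/8)·log₂(1/8) + (1/8)·log₂(1/8)]
  = 0.5000 + 0.5000 + 0.5000 + 0.3750 + 0.3750
  = 2.2500 bits

Right side:
Marginal P(A) (row sums):
  P(A=0) = 1/4 + 1/4 + 0 = 1/2
  P(A=1) = 1/4 + 1/8 + 1/8 = 1/2
H(A) = -[(1/2)·log₂(1/2) + (1/2)·log₂(1/2)]
  = 0.5000 + 0.5000
  = 1.0000 bits
H(B|A) = -Σ P(A,B)·log₂ P(B|A), where P(B|A) = P(A,B) / P(A)
  (cells with P(A,B) = 0 contribute 0)
  (A=0,B=0): P(B|A) = (1/4)/(1/2) = 1/2;  -(1/4)·log₂(1/2) = 0.2500
  (A=0,B=1): P(B|A) = (1/4)/(1/2) = 1/2;  -(1/4)·log₂(1/2) = 0.2500
  (A=1,B=0): P(B|A) = (1/4)/(1/2) = 1/2;  -(1/4)·log₂(1/2) = 0.2500
  (A=1,B=1): P(B|A) = (1/8)/(1/2) = 1/4;  -(1/8)·log₂(1/4) = 0.2500
  (A=1,B=2): P(B|A) = (1/8)/(1/2) = 1/4;  -(1/8)·log₂(1/4) = 0.2500
H(B|A) = 0.2500 + 0.2500 + 0.2500 + 0.2500 + 0.2500
  = 1.2500 bits
H(A) + H(B|A) = 1.0000 + 1.2500 = 2.2500 bits

Both sides equal 2.2500 bits, so the chain rule holds ✓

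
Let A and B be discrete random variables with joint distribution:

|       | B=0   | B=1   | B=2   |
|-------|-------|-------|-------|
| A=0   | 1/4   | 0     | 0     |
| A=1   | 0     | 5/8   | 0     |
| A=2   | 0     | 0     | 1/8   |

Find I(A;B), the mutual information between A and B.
Marginal P(A) (row sums):
  P(A=0) = 1/4 + 0 + 0 = 1/4
  P(A=1) = 0 + 5/8 + 0 = 5/8
  P(A=2) = 0 + 0 + 1/8 = 1/8
Marginal P(B) (column sums):
  P(B=0) = 1/4 + 0 + 0 = 1/4
  P(B=1) = 0 + 5/8 + 0 = 5/8
  P(B=2) = 0 + 0 + 1/8 = 1/8

H(A) = -[(1/4)·log₂(1/4) + (5/8)·log₂(5/8) + (1/8)·log₂(1/8)]
  = 0.5000 + 0.4238 + 0.3750
  = 1.2988 bits
H(B) = -[(1/4)·log₂(1/4) + (5/8)·log₂(5/8) + (1/8)·log₂(1/8)]
  = 0.5000 + 0.4238 + 0.3750
  = 1.2988 bits
H(A,B) = -[(1/4)·log₂(1/4) + (5/8)·log₂(5/8) + (1/8)·log₂(1/8)]
  = 0.5000 + 0.4238 + 0.3750
  = 1.2988 bits

I(A;B) = H(A) + H(B) - H(A,B)
  = 1.2988 + 1.2988 - 1.2988
  = 1.2988 bits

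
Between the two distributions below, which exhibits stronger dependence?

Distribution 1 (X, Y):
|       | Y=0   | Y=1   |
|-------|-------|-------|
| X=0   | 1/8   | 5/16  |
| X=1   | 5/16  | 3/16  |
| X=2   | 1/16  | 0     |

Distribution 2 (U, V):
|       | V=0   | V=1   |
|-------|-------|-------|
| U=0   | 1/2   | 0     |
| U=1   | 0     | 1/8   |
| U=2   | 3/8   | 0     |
Distribution 1 (X, Y):
Marginal P(X) (row sums):
  P(X=0) = 1/8 + 5/16 = 7/16
  P(X=1) = 5/16 + 3/16 = 1/2
  P(X=2) = 1/16 + 0 = 1/16
Marginal P(Y) (column sums):
  P(Y=0) = 1/8 + 5/16 + 1/16 = 1/2
  P(Y=1) = 5/16 + 3/16 + 0 = 1/2

H(X) = -[(7/16)·log₂(7/16) + (1/2)·log₂(1/2) + (1/16)·log₂(1/16)]
  = 0.5218 + 0.5000 + 0.2500
  = 1.2718 bits
H(Y) = -[(1/2)·log₂(1/2) + (1/2)·log₂(1/2)]
  = 0.5000 + 0.5000
  = 1.0000 bits
H(X,Y) = -[(1/8)·log₂(1/8) + (5/16)·log₂(5/16) + (5/16)·log₂(5/16) + (3/16)·log₂(3/16) + (1/16)·log₂(1/16)]
  = 0.3750 + 0.5244 + 0.5244 + 0.4528 + 0.2500
  = 2.1266 bits

I(X;Y) = H(X) + H(Y) - H(X,Y)
  = 1.2718 + 1.0000 - 2.1266
  = 0.1452 bits

Distribution 2 (U, V):
Marginal P(U) (row sums):
  P(U=0) = 1/2 + 0 = 1/2
  P(U=1) = 0 + 1/8 = 1/8
  P(U=2) = 3/8 + 0 = 3/8
Marginal P(V) (column sums):
  P(V=0) = 1/2 + 0 + 3/8 = 7/8
  P(V=1) = 0 + 1/8 + 0 = 1/8

H(U) = -[(1/2)·log₂(1/2) + (1/8)·log₂(1/8) + (3/8)·log₂(3/8)]
  = 0.5000 + 0.3750 + 0.5306
  = 1.4056 bits
H(V) = -[(7/8)·log₂(7/8) + (1/8)·log₂(1/8)]
  = 0.1686 + 0.3750
  = 0.5436 bits
H(U,V) = -[(1/2)·log₂(1/2) + (1/8)·log₂(1/8) + (3/8)·log₂(3/8)]
  = 0.5000 + 0.3750 + 0.5306
  = 1.4056 bits

I(U;V) = H(U) + H(V) - H(U,V)
  = 1.4056 + 0.5436 - 1.4056
  = 0.5436 bits

I(U;V) = 0.5436 bits > I(X;Y) = 0.1452 bits, so (U, V) has the higher mutual information (stronger dependence).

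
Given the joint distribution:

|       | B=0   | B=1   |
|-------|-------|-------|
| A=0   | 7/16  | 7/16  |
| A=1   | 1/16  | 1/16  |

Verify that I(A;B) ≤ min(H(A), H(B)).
Marginal P(A) (row sums):
  P(A=0) = 7/16 + 7/16 = 7/8
  P(A=1) = 1/16 + 1/16 = 1/8
Marginal P(B) (column sums):
  P(B=0) = 7/16 + 1/16 = 1/2
  P(B=1) = 7/16 + 1/16 = 1/2

H(A) = -[(7/8)·log₂(7/8) + (1/8)·log₂(1/8)]
  = 0.1686 + 0.3750
  = 0.5436 bits
H(B) = -[(1/2)·log₂(1/2) + (1/2)·log₂(1/2)]
  = 0.5000 + 0.5000
  = 1.0000 bits
H(A,B) = -[(7/16)·log₂(7/16) + (7/16)·log₂(7/16) + (1/16)·log₂(1/16) + (1/16)·log₂(1/16)]
  = 0.5218 + 0.5218 + 0.2500 + 0.2500
  = 1.5436 bits

I(A;B) = H(A) + H(B) - H(A,B)
  = 0.5436 + 1.0000 - 1.5436
  = 0.0000 bits

min(H(A), H(B)) = min(0.5436, 1.0000) = 0.5436 bits
Since 0.0000 ≤ 0.5436, the bound is satisfied ✓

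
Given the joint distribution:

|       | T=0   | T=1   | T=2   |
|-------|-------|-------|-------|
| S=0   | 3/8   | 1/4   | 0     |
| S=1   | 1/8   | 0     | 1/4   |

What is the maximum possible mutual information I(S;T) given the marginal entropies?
The upper bound on mutual information is I(S;T) ≤ min(H(S), H(T)).

Marginal P(S) (row sums):
  P(S=0) = 3/8 + 1/4 + 0 = 5/8
  P(S=1) = 1/8 + 0 + 1/4 = 3/8
Marginal P(T) (column sums):
  P(T=0) = 3/8 + 1/8 = 1/2
  P(T=1) = 1/4 + 0 = 1/4
  P(T=2) = 0 + 1/4 = 1/4

H(S) = -[(5/8)·log₂(5/8) + (3/8)·log₂(3/8)]
  = 0.4238 + 0.5306
  = 0.9544 bits
H(T) = -[(1/2)·log₂(1/2) + (1/4)·log₂(1/4) + (1/4)·log₂(1/4)]
  = 0.5000 + 0.5000 + 0.5000
  = 1.5000 bits

Maximum possible I(S;T) = min(0.9544, 1.5000) = 0.9544 bits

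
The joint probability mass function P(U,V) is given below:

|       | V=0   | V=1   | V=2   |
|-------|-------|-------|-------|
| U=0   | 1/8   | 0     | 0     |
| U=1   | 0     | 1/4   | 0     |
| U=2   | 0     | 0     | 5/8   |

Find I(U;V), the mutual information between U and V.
Marginal P(U) (row sums):
  P(U=0) = 1/8 + 0 + 0 = 1/8
  P(U=1) = 0 + 1/4 + 0 = 1/4
  P(U=2) = 0 + 0 + 5/8 = 5/8
Marginal P(V) (column sums):
  P(V=0) = 1/8 + 0 + 0 = 1/8
  P(V=1) = 0 + 1/4 + 0 = 1/4
  P(V=2) = 0 + 0 + 5/8 = 5/8

H(U) = -[(1/8)·log₂(1/8) + (1/4)·log₂(1/4) + (5/8)·log₂(5/8)]
  = 0.3750 + 0.5000 + 0.4238
  = 1.2988 bits
H(V) = -[(1/8)·log₂(1/8) + (1/4)·log₂(1/4) + (5/8)·log₂(5/8)]
  = 0.3750 + 0.5000 + 0.4238
  = 1.2988 bits
H(U,V) = -[(1/8)·log₂(1/8) + (1/4)·log₂(1/4) + (5/8)·log₂(5/8)]
  = 0.3750 + 0.5000 + 0.4238
  = 1.2988 bits

I(U;V) = H(U) + H(V) - H(U,V)
  = 1.2988 + 1.2988 - 1.2988
  = 1.2988 bits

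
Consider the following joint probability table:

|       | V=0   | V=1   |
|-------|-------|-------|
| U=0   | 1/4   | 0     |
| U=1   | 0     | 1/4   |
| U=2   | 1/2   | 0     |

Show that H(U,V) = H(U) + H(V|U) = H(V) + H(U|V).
Marginal P(U) (row sums):
  P(U=0) = 1/4 + 0 = 1/4
  P(U=1) = 0 + 1/4 = 1/4
  P(U=2) = 1/2 + 0 = 1/2
Marginal P(V) (column sums):
  P(V=0) = 1/4 + 0 + 1/2 = 3/4
  P(V=1) = 0 + 1/4 + 0 = 1/4

Decomposition 1: H(U) + H(V|U)
H(U) = -[(1/4)·log₂(1/4) + (1/4)·log₂(1/4) + (1/2)·log₂(1/2)]
  = 0.5000 + 0.5000 + 0.5000
  = 1.5000 bits
H(V|U) = -Σ P(U,V)·log₂ P(V|U), where P(V|U) = P(U,V) / P(U)
  (cells with P(U,V) = 0 contribute 0)
  (U=0,V=0): P(V|U) = (1/4)/(1/4) = 1;  -(1/4)·log₂(1) = 0.0000
  (U=1,V=1): P(V|U) = (1/4)/(1/4) = 1;  -(1/4)·log₂(1) = 0.0000
  (U=2,V=0): P(V|U) = (1/2)/(1/2) = 1;  -(1/2)·log₂(1) = 0.0000
H(V|U) = 0.0000 + 0.0000 + 0.0000
  = 0.0000 bits
H(U) + H(V|U) = 1.5000 + 0.0000 = 1.5000 bits

Decomposition 2: H(V) + H(U|V)
H(V) = -[(3/4)·log₂(3/4) + (1/4)·log₂(1/4)]
  = 0.3113 + 0.5000
  = 0.8113 bits
H(U|V) = -Σ P(U,V)·log₂ P(U|V), where P(U|V) = P(U,V) / P(V)
  (cells with P(U,V) = 0 contribute 0)
  (U=0,V=0): P(U|V) = (1/4)/(3/4) = 1/3;  -(1/4)·log₂(1/3) = 0.3962
  (U=1,V=1): P(U|V) = (1/4)/(1/4) = 1;  -(1/4)·log₂(1) = 0.0000
  (U=2,V=0): P(U|V) = (1/2)/(3/4) = 2/3;  -(1/2)·log₂(2/3) = 0.2925
H(U|V) = 0.3962 + 0.0000 + 0.2925
  = 0.6887 bits
H(V) + H(U|V) = 0.8113 + 0.6887 = 1.5000 bits

Direct computation of the joint entropy:
H(U,V) = -[(1/4)·log₂(1/4) + (1/4)·log₂(1/4) + (1/2)·log₂(1/2)]
  = 0.5000 + 0.5000 + 0.5000
  = 1.5000 bits

All three agree: H(U,V) = 1.5000 bits ✓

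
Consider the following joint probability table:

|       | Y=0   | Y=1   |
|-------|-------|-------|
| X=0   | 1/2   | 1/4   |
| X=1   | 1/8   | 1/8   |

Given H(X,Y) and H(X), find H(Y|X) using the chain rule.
From the chain rule: H(X,Y) = H(X) + H(Y|X)
Therefore: H(Y|X) = H(X,Y) - H(X)

H(X,Y) = -[(1/2)·log₂(1/2) + (1/4)·log₂(1/4) + (1/8)·log₂(1/8) + (1/8)·log₂(1/8)]
  = 0.5000 + 0.5000 + 0.3750 + 0.3750
  = 1.7500 bits
Marginal P(X) (row sums):
  P(X=0) = 1/2 + 1/4 = 3/4
  P(X=1) = 1/8 + 1/8 = 1/4
H(X) = -[(3/4)·log₂(3/4) + (1/4)·log₂(1/4)]
  = 0.3113 + 0.5000
  = 0.8113 bits

H(Y|X) = 1.7500 - 0.8113 = 0.9387 bits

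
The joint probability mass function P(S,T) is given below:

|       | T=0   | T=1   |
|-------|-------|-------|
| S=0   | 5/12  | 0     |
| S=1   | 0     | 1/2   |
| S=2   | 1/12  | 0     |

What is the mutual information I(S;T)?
Marginal P(S) (row sums):
  P(S=0) = 5/12 + 0 = 5/12
  P(S=1) = 0 + 1/2 = 1/2
  P(S=2) = 1/12 + 0 = 1/12
Marginal P(T) (column sums):
  P(T=0) = 5/12 + 0 + 1/12 = 1/2
  P(T=1) = 0 + 1/2 + 0 = 1/2

H(S) = -[(5/12)·log₂(5/12) + (1/2)·log₂(1/2) + (1/12)·log₂(1/12)]
  = 0.5263 + 0.5000 + 0.2987
  = 1.3250 bits
H(T) = -[(1/2)·log₂(1/2) + (1/2)·log₂(1/2)]
  = 0.5000 + 0.5000
  = 1.0000 bits
H(S,T) = -[(5/12)·log₂(5/12) + (1/2)·log₂(1/2) + (1/12)·log₂(1/12)]
  = 0.5263 + 0.5000 + 0.2987
  = 1.3250 bits

I(S;T) = H(S) + H(T) - H(S,T)
  = 1.3250 + 1.0000 - 1.3250
  = 1.0000 bits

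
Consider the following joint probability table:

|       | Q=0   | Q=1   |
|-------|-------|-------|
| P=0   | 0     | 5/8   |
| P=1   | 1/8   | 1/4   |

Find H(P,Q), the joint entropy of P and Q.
H(P,Q) = -Σ P(P,Q) log₂ P(P,Q), summed over the non-zero cells:
H(P,Q) = -[(5/8)·log₂(5/8) + (1/8)·log₂(1/8) + (1/4)·log₂(1/4)]
  = 0.4238 + 0.3750 + 0.5000
  = 1.2988 bits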